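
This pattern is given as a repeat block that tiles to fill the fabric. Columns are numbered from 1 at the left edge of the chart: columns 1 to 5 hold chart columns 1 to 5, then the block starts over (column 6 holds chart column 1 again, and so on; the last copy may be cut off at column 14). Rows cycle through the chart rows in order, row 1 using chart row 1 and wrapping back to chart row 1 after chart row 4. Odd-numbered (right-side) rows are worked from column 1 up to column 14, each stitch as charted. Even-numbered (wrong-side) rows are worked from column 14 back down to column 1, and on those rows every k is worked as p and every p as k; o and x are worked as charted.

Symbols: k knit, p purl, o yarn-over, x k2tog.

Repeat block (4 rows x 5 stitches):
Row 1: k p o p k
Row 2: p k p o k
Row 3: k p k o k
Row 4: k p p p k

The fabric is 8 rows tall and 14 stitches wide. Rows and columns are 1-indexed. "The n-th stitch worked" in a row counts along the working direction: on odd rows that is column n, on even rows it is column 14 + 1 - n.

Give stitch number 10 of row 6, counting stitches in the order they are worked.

For row 6: chart row = ((6-1) mod 4) + 1 = 2; this is a WS (even) row.
Chart row 2 tiled across columns 1-14: p k p o k p k p o k p k p o
WS: work from column 14 back to column 1 (reverse the tiled row), swapping k<->p (o and x unchanged).
Row 6 as worked: o k p k p o k p k p o k p k
The 10th stitch worked is p.

Stitch:
p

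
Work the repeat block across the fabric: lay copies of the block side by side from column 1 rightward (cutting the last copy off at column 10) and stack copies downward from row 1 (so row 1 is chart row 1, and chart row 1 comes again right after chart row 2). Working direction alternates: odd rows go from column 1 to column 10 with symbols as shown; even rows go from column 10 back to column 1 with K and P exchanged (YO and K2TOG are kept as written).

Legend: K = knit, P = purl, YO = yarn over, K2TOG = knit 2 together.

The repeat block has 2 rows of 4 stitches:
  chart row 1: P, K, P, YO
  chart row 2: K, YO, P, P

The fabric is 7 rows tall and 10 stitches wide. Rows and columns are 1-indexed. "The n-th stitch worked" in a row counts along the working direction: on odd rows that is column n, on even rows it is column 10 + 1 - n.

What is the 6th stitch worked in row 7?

Row 7: (7-1) mod 2 = 0, so use chart row 1. Odd row -> RS.
Chart row 1 tiled across columns 1-10: P K P YO P K P YO P K
RS: work column 1 to column 10, symbols as charted — the tiled row is the row as worked.
Counting 6 along the worked row gives K.

== STITCH ==
K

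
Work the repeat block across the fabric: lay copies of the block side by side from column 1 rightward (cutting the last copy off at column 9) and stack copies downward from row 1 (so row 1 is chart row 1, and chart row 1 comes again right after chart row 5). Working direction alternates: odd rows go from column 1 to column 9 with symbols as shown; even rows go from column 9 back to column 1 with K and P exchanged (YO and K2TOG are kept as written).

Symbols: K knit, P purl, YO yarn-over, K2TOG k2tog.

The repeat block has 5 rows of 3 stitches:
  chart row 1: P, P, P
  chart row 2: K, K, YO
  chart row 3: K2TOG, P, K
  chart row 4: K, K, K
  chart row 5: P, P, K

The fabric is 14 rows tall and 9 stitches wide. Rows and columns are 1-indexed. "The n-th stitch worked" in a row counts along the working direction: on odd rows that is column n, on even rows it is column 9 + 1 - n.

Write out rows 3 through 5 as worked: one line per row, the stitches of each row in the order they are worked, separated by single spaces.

Rows as worked:
K2TOG P K K2TOG P K K2TOG P K
P P P P P P P P P
P P K P P K P P K

Derivation:
Row 3: chart row 3, RS - tile across columns 1-9 and work as-is.
Row 4: chart row 4, WS - tiled (columns 1-9): K K K K K K K K K; work from column 9 back to 1 with K<->P swapped.
Row 5: chart row 5, RS - tile across columns 1-9 and work as-is.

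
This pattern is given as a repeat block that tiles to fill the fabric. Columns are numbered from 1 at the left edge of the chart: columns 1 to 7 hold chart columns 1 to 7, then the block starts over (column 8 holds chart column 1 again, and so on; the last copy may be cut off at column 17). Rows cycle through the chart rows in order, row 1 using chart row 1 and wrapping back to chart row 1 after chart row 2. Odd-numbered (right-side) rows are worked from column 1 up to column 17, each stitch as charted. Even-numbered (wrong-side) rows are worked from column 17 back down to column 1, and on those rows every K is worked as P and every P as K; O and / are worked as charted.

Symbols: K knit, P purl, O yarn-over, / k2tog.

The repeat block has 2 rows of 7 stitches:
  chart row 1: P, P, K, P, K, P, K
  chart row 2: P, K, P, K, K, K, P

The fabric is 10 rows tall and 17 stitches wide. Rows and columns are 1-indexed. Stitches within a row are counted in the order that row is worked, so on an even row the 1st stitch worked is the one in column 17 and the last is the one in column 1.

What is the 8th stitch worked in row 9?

Row 9: (9-1) mod 2 = 0, so use chart row 1. Odd row -> RS.
Chart row 1 tiled across columns 1-17: P P K P K P K P P K P K P K P P K
Right side: take the tiled row as-is (worked left to right from column 1).
Counting 8 along the worked row gives P.

Result:
P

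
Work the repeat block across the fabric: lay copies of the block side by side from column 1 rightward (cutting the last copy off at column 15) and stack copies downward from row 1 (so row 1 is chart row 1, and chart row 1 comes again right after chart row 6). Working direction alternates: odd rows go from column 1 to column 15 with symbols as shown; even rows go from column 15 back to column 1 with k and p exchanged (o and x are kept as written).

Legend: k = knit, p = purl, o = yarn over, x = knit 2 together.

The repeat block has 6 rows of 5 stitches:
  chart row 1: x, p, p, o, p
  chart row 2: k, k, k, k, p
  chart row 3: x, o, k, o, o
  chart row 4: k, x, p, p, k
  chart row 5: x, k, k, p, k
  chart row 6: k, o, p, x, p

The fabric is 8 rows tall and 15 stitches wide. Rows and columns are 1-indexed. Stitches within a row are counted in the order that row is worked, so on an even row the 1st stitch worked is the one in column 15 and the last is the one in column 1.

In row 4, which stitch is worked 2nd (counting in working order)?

Row 4 uses chart row ((4-1) mod 6)+1 = 4. Row 4 is even, so WS.
Chart row 4 tiled across columns 1-15: k x p p k k x p p k k x p p k
WS: work from column 15 back to column 1 (reverse the tiled row), swapping k<->p (o and x unchanged).
Row 4 as worked: p k k x p p k k x p p k k x p
The 2nd stitch worked is k.

== STITCH ==
k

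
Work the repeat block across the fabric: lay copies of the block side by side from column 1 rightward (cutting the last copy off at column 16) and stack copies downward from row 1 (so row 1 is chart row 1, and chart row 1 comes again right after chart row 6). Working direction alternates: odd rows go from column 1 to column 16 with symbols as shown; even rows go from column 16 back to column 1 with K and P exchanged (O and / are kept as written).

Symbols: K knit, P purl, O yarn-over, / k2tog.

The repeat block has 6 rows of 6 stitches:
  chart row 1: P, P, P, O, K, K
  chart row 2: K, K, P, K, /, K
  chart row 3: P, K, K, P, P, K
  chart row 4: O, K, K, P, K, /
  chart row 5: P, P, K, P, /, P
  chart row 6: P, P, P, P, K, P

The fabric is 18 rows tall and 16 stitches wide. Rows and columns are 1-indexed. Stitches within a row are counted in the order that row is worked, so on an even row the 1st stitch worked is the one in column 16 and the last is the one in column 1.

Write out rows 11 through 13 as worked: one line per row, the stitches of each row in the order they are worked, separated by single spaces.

Rows as worked:
P P K P / P P P K P / P P P K P
K K K K K P K K K K K P K K K K
P P P O K K P P P O K K P P P O

Derivation:
Row 11: chart row 5, RS - tile across columns 1-16 and work as-is.
Row 12: chart row 6, WS - tiled (columns 1-16): P P P P K P P P P P K P P P P P; work from column 16 back to 1 with K<->P swapped.
Row 13: chart row 1, RS - tile across columns 1-16 and work as-is.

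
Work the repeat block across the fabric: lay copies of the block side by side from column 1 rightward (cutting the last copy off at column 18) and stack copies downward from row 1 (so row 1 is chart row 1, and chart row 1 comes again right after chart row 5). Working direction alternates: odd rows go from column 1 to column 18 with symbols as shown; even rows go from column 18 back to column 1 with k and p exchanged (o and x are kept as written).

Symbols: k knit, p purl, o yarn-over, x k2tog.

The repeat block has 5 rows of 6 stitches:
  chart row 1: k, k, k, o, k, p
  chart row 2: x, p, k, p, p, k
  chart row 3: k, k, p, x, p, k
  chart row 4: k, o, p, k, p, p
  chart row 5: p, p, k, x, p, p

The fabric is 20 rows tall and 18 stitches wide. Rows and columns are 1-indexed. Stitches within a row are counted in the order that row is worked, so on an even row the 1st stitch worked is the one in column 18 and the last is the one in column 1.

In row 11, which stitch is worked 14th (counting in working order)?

For row 11: chart row = ((11-1) mod 5) + 1 = 1; this is a RS (odd) row.
Chart row 1 tiled across columns 1-18: k k k o k p k k k o k p k k k o k p
RS row: no reversal, no swap; stitch n worked = column n.
Counting 14 along the worked row gives k.

Result:
k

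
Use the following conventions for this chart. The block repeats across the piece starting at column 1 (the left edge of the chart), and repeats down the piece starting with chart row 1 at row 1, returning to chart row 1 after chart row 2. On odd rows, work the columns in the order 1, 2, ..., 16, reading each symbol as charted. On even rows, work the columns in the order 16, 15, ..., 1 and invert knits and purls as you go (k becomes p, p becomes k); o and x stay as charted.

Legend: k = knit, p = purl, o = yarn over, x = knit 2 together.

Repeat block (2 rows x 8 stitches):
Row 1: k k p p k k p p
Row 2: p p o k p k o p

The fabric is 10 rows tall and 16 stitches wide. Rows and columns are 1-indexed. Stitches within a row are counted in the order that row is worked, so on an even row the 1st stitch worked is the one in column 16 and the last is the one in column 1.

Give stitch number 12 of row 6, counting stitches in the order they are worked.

Row 6 uses chart row ((6-1) mod 2)+1 = 2. Row 6 is even, so WS.
Chart row 2 tiled across columns 1-16: p p o k p k o p p p o k p k o p
Wrong side: read the tiled row from column 16 down to 1 and exchange k with p (leave o, x).
Row 6 as worked: k o p k p o k k k o p k p o k k
The 12th stitch worked is k.

== STITCH ==
k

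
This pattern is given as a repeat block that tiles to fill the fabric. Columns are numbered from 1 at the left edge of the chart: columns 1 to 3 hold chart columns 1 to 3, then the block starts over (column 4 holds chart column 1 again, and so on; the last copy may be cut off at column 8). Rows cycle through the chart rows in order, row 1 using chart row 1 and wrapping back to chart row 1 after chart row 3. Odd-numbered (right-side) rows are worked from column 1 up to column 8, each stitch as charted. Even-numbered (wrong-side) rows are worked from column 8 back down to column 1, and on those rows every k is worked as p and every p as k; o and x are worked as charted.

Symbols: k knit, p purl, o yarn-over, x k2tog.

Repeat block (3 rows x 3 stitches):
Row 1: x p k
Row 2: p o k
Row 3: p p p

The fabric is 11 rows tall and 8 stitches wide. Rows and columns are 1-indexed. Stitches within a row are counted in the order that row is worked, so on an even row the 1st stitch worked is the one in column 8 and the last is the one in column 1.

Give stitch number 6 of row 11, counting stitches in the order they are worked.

Row 11 uses chart row ((11-1) mod 3)+1 = 2. Row 11 is odd, so RS.
Chart row 2 tiled across columns 1-8: p o k p o k p o
Right side: take the tiled row as-is (worked left to right from column 1).
The 6th stitch worked is k.

Result:
k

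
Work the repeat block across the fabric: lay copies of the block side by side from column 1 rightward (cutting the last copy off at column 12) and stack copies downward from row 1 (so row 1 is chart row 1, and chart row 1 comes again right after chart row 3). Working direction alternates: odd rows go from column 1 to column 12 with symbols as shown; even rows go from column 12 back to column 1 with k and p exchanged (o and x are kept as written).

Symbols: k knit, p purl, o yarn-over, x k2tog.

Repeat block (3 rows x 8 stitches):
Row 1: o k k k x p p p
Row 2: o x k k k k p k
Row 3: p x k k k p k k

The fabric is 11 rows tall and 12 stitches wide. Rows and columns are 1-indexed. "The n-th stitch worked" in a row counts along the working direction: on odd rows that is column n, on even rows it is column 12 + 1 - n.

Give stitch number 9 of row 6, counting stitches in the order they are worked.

Row 6: (6-1) mod 3 = 2, so use chart row 3. Even row -> WS.
Chart row 3 tiled across columns 1-12: p x k k k p k k p x k k
WS row: flip the tiled sequence (start at column 12) and apply k<->p; o and x stay.
Row 6 as worked: p p x k p p k p p p x k
The 9th stitch worked is p.

Result:
p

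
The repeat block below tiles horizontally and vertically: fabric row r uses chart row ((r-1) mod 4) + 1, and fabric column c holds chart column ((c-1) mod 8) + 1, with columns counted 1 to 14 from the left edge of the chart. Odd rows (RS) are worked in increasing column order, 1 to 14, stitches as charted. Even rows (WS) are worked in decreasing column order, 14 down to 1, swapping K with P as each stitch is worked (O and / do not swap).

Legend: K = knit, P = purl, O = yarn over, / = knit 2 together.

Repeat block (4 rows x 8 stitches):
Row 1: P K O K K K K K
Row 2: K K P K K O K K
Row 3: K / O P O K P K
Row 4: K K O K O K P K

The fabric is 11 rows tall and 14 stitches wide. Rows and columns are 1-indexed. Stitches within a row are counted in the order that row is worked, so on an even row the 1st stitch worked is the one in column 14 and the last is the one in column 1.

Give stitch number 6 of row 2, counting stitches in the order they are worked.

Row 2: (2-1) mod 4 = 1, so use chart row 2. Even row -> WS.
Chart row 2 tiled across columns 1-14: K K P K K O K K K K P K K O
WS: work from column 14 back to column 1 (reverse the tiled row), swapping K<->P (O and / unchanged).
Row 2 as worked: O P P K P P P P O P P K P P
Stitch 6 in working order -> P

Result:
P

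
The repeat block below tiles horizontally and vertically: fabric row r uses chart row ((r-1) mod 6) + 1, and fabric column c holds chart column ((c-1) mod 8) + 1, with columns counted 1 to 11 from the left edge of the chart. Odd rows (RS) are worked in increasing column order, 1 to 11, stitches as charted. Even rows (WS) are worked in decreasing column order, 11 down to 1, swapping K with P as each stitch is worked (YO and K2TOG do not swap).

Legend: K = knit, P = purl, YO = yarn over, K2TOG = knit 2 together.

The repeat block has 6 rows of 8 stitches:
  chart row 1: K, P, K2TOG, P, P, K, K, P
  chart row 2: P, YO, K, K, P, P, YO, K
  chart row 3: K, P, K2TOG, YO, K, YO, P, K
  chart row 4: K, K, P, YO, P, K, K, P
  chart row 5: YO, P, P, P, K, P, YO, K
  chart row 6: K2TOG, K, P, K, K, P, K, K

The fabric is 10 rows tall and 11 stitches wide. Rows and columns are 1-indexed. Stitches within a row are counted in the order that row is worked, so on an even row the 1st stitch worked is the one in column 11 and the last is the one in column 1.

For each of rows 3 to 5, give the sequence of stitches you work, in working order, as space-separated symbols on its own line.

Row 3: chart row 3, RS - tile across columns 1-11 and work as-is.
Row 4: chart row 4, WS - tiled (columns 1-11): K K P YO P K K P K K P; work from column 11 back to 1 with K<->P swapped.
Row 5: chart row 5, RS - tile across columns 1-11 and work as-is.

Result:
K P K2TOG YO K YO P K K P K2TOG
K P P K P P K YO K P P
YO P P P K P YO K YO P P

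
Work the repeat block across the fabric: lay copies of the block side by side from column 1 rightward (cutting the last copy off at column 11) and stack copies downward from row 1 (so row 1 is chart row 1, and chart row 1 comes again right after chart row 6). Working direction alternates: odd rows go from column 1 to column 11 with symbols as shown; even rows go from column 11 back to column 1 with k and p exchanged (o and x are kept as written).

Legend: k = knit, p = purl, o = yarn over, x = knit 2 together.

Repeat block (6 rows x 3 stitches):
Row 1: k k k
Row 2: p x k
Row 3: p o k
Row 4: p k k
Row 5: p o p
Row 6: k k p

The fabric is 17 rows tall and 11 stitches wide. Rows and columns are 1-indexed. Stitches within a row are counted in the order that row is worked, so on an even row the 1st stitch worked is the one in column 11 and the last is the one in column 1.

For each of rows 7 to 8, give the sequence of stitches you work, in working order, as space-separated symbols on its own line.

== ROWS AS WORKED ==
k k k k k k k k k k k
x k p x k p x k p x k

Derivation:
Row 7: chart row 1, RS - tile across columns 1-11 and work as-is.
Row 8: chart row 2, WS - tiled (columns 1-11): p x k p x k p x k p x; work from column 11 back to 1 with k<->p swapped.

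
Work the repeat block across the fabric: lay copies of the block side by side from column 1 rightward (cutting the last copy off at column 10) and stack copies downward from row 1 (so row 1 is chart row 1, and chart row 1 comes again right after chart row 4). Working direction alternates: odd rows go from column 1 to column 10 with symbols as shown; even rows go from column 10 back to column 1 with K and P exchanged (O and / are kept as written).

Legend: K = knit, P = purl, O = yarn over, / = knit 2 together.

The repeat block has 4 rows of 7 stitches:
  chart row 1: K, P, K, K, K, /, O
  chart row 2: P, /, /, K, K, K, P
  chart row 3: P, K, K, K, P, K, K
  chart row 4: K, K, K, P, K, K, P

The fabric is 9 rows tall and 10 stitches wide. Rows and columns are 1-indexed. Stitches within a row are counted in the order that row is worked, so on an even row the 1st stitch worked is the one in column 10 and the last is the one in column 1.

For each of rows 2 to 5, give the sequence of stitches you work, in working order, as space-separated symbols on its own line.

Result:
/ / K K P P P / / K
P K K K P K K P K K
P P P K P P K P P P
K P K K K / O K P K

Derivation:
Row 2: chart row 2, WS - tiled (columns 1-10): P / / K K K P P / /; work from column 10 back to 1 with K<->P swapped.
Row 3: chart row 3, RS - tile across columns 1-10 and work as-is.
Row 4: chart row 4, WS - tiled (columns 1-10): K K K P K K P K K K; work from column 10 back to 1 with K<->P swapped.
Row 5: chart row 1, RS - tile across columns 1-10 and work as-is.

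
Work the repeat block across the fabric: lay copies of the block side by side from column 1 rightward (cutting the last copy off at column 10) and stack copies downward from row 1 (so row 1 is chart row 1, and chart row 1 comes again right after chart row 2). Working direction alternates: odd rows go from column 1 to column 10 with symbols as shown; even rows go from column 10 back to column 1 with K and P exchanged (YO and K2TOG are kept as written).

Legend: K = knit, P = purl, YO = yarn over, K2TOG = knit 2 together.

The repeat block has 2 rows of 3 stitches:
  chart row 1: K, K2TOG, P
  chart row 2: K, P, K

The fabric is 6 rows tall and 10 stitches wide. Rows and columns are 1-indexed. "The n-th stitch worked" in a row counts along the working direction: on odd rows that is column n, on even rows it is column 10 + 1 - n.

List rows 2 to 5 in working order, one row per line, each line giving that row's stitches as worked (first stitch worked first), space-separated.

Rows as worked:
P P K P P K P P K P
K K2TOG P K K2TOG P K K2TOG P K
P P K P P K P P K P
K K2TOG P K K2TOG P K K2TOG P K

Derivation:
Row 2: chart row 2, WS - tiled (columns 1-10): K P K K P K K P K K; work from column 10 back to 1 with K<->P swapped.
Row 3: chart row 1, RS - tile across columns 1-10 and work as-is.
Row 4: chart row 2, WS - tiled (columns 1-10): K P K K P K K P K K; work from column 10 back to 1 with K<->P swapped.
Row 5: chart row 1, RS - tile across columns 1-10 and work as-is.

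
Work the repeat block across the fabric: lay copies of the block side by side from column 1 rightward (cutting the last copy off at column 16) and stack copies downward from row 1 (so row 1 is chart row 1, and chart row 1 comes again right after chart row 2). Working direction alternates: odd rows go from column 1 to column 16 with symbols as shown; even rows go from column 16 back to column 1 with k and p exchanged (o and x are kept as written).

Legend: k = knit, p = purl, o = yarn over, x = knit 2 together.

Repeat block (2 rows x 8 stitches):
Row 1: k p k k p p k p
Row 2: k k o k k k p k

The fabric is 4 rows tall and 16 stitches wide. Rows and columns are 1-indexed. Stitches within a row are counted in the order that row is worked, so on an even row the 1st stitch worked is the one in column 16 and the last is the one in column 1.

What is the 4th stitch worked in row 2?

== STITCH ==
p

Derivation:
Row 2: (2-1) mod 2 = 1, so use chart row 2. Even row -> WS.
Chart row 2 tiled across columns 1-16: k k o k k k p k k k o k k k p k
Wrong side: read the tiled row from column 16 down to 1 and exchange k with p (leave o, x).
Row 2 as worked: p k p p p o p p p k p p p o p p
Counting 4 along the worked row gives p.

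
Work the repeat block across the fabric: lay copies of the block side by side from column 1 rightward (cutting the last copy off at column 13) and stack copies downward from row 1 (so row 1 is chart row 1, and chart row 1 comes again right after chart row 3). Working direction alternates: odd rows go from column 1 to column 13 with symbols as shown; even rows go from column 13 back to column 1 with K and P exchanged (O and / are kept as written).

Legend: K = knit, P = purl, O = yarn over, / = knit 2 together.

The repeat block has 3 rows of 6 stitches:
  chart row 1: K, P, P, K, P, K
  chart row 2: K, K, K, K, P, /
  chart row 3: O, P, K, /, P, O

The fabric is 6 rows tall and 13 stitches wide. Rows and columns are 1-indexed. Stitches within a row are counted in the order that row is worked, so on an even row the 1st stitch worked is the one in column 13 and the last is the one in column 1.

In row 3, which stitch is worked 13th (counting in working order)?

Stitch:
O

Derivation:
Row 3: (3-1) mod 3 = 2, so use chart row 3. Odd row -> RS.
Chart row 3 tiled across columns 1-13: O P K / P O O P K / P O O
RS: work column 1 to column 13, symbols as charted — the tiled row is the row as worked.
Counting 13 along the worked row gives O.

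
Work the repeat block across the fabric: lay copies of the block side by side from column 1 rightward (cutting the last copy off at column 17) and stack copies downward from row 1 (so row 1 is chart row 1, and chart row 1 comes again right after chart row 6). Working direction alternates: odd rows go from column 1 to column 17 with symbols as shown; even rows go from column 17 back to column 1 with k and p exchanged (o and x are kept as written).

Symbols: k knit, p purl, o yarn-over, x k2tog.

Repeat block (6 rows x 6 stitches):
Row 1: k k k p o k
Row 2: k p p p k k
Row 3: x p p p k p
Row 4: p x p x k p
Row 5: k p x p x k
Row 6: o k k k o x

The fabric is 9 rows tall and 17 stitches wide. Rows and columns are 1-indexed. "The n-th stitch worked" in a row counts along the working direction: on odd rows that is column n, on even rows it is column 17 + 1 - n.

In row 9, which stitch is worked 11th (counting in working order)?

Row 9 uses chart row ((9-1) mod 6)+1 = 3. Row 9 is odd, so RS.
Chart row 3 tiled across columns 1-17: x p p p k p x p p p k p x p p p k
RS row: no reversal, no swap; stitch n worked = column n.
Stitch 11 in working order -> k

Result:
k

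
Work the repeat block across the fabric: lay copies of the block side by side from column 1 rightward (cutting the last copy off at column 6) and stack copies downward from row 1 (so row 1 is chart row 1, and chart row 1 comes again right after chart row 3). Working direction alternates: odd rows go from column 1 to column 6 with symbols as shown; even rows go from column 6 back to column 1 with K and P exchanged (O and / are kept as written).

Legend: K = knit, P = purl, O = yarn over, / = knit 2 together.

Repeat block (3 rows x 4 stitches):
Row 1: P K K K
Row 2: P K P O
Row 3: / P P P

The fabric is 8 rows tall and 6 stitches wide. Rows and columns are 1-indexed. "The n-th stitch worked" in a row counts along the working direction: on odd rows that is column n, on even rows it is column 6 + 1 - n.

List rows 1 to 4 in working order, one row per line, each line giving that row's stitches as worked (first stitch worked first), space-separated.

== ROWS AS WORKED ==
P K K K P K
P K O K P K
/ P P P / P
P K P P P K

Derivation:
Row 1: chart row 1, RS - tile across columns 1-6 and work as-is.
Row 2: chart row 2, WS - tiled (columns 1-6): P K P O P K; work from column 6 back to 1 with K<->P swapped.
Row 3: chart row 3, RS - tile across columns 1-6 and work as-is.
Row 4: chart row 1, WS - tiled (columns 1-6): P K K K P K; work from column 6 back to 1 with K<->P swapped.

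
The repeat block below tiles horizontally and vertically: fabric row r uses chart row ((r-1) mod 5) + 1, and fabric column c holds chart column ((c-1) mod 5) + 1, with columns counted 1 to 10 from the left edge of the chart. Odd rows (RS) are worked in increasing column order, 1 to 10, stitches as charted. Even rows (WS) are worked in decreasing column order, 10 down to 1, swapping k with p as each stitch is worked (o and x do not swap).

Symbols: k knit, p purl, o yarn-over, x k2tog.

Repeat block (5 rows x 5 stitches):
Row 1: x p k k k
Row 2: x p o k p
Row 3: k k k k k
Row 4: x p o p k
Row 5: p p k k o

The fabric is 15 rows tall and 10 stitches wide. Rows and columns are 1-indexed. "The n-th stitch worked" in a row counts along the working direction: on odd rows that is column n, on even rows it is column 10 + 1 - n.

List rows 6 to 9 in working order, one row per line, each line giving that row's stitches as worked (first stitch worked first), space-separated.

Row 6: chart row 1, WS - tiled (columns 1-10): x p k k k x p k k k; work from column 10 back to 1 with k<->p swapped.
Row 7: chart row 2, RS - tile across columns 1-10 and work as-is.
Row 8: chart row 3, WS - tiled (columns 1-10): k k k k k k k k k k; work from column 10 back to 1 with k<->p swapped.
Row 9: chart row 4, RS - tile across columns 1-10 and work as-is.

== ROWS AS WORKED ==
p p p k x p p p k x
x p o k p x p o k p
p p p p p p p p p p
x p o p k x p o p k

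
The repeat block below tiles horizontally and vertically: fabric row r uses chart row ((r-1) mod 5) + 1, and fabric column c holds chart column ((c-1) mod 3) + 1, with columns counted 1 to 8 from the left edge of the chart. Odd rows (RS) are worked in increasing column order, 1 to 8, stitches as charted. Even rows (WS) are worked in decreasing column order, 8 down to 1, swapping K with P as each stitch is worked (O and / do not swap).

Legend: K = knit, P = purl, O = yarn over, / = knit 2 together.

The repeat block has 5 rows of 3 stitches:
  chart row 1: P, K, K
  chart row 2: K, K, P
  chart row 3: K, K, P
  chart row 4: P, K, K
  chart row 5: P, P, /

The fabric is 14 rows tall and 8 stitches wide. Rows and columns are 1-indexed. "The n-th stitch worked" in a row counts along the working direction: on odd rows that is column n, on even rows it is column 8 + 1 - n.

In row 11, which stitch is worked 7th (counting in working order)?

Stitch:
P

Derivation:
Row 11 uses chart row ((11-1) mod 5)+1 = 1. Row 11 is odd, so RS.
Chart row 1 tiled across columns 1-8: P K K P K K P K
RS row: no reversal, no swap; stitch n worked = column n.
The 7th stitch worked is P.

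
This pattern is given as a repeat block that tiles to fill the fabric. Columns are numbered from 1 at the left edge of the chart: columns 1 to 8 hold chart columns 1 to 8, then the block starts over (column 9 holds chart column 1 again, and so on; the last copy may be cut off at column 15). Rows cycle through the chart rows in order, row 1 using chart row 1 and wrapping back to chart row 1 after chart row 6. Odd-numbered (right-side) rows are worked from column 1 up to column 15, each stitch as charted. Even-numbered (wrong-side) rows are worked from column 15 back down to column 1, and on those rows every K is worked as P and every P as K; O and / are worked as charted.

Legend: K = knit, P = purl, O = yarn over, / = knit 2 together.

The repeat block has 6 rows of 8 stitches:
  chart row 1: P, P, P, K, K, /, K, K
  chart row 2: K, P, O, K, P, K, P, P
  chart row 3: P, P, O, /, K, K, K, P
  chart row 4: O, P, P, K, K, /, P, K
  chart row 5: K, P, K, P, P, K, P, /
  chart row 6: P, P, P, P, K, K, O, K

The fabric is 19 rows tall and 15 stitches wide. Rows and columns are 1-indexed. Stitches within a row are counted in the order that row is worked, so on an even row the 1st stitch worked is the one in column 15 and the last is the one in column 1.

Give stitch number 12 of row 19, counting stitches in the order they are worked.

== STITCH ==
K

Derivation:
Row 19: (19-1) mod 6 = 0, so use chart row 1. Odd row -> RS.
Chart row 1 tiled across columns 1-15: P P P K K / K K P P P K K / K
Right side: take the tiled row as-is (worked left to right from column 1).
The 12th stitch worked is K.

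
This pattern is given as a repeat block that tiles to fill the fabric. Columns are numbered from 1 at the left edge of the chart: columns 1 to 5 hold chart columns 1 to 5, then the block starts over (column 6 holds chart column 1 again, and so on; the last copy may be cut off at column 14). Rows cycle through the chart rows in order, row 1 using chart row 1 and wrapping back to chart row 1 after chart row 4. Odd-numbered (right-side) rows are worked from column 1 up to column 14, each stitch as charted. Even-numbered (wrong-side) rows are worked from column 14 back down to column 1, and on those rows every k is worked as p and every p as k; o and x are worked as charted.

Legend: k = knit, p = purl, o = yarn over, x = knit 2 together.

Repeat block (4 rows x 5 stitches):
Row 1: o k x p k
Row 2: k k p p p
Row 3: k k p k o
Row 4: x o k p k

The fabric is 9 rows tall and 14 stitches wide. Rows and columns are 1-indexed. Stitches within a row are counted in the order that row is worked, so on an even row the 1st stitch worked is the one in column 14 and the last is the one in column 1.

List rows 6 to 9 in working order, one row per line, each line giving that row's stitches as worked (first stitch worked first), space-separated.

Row 6: chart row 2, WS - tiled (columns 1-14): k k p p p k k p p p k k p p; work from column 14 back to 1 with k<->p swapped.
Row 7: chart row 3, RS - tile across columns 1-14 and work as-is.
Row 8: chart row 4, WS - tiled (columns 1-14): x o k p k x o k p k x o k p; work from column 14 back to 1 with k<->p swapped.
Row 9: chart row 1, RS - tile across columns 1-14 and work as-is.

Rows as worked:
k k p p k k k p p k k k p p
k k p k o k k p k o k k p k
k p o x p k p o x p k p o x
o k x p k o k x p k o k x p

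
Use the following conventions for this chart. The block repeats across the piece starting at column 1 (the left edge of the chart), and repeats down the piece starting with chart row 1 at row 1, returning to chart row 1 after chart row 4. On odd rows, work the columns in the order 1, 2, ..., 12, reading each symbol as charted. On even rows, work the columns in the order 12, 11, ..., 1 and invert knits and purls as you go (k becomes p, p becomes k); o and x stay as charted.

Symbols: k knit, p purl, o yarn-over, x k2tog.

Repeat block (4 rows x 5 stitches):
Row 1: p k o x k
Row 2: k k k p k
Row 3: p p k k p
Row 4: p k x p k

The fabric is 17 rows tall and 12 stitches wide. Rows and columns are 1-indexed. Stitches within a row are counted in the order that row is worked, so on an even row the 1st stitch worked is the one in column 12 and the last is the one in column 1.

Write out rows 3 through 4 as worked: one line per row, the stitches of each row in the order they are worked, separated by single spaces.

== ROWS AS WORKED ==
p p k k p p p k k p p p
p k p k x p k p k x p k

Derivation:
Row 3: chart row 3, RS - tile across columns 1-12 and work as-is.
Row 4: chart row 4, WS - tiled (columns 1-12): p k x p k p k x p k p k; work from column 12 back to 1 with k<->p swapped.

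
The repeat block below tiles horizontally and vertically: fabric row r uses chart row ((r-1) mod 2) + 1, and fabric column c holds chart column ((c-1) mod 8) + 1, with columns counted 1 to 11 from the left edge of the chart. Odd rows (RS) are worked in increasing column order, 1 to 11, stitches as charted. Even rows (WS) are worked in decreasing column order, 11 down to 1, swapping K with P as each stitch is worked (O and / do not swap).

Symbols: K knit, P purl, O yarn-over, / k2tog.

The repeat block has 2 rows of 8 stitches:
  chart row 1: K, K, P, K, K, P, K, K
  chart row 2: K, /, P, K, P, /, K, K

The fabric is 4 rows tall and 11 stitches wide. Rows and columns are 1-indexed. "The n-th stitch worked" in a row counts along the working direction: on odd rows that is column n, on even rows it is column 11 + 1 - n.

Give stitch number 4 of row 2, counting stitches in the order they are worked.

Result:
P

Derivation:
Row 2: (2-1) mod 2 = 1, so use chart row 2. Even row -> WS.
Chart row 2 tiled across columns 1-11: K / P K P / K K K / P
WS row: flip the tiled sequence (start at column 11) and apply K<->P; O and / stay.
Row 2 as worked: K / P P P / K P K / P
The 4th stitch worked is P.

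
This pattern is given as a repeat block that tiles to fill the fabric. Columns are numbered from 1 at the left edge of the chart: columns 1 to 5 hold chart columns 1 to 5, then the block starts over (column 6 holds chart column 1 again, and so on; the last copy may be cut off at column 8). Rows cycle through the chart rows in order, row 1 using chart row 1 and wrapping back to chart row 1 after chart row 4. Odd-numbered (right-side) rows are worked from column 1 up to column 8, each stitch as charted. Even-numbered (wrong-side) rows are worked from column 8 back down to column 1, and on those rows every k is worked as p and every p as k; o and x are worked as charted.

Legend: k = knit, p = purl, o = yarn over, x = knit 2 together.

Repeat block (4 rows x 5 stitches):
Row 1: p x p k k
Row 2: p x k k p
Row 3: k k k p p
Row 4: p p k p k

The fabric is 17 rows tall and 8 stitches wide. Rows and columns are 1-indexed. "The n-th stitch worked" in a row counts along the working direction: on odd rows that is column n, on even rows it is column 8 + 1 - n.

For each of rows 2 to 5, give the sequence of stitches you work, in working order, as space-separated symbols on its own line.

== ROWS AS WORKED ==
p x k k p p x k
k k k p p k k k
p k k p k p k k
p x p k k p x p

Derivation:
Row 2: chart row 2, WS - tiled (columns 1-8): p x k k p p x k; work from column 8 back to 1 with k<->p swapped.
Row 3: chart row 3, RS - tile across columns 1-8 and work as-is.
Row 4: chart row 4, WS - tiled (columns 1-8): p p k p k p p k; work from column 8 back to 1 with k<->p swapped.
Row 5: chart row 1, RS - tile across columns 1-8 and work as-is.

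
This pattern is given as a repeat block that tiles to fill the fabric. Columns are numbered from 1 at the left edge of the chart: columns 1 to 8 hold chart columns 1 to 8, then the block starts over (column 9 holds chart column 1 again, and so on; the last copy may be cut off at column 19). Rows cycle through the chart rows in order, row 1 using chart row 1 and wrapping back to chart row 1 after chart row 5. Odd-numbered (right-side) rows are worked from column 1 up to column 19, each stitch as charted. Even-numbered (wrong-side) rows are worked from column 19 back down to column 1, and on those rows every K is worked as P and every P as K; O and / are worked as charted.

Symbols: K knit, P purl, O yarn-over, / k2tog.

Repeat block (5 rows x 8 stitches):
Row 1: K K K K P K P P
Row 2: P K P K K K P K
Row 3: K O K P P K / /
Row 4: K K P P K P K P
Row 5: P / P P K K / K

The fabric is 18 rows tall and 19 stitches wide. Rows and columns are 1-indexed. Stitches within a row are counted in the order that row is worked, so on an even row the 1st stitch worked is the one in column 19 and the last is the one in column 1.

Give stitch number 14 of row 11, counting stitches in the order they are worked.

== STITCH ==
K

Derivation:
For row 11: chart row = ((11-1) mod 5) + 1 = 1; this is a RS (odd) row.
Chart row 1 tiled across columns 1-19: K K K K P K P P K K K K P K P P K K K
RS: work column 1 to column 19, symbols as charted — the tiled row is the row as worked.
Counting 14 along the worked row gives K.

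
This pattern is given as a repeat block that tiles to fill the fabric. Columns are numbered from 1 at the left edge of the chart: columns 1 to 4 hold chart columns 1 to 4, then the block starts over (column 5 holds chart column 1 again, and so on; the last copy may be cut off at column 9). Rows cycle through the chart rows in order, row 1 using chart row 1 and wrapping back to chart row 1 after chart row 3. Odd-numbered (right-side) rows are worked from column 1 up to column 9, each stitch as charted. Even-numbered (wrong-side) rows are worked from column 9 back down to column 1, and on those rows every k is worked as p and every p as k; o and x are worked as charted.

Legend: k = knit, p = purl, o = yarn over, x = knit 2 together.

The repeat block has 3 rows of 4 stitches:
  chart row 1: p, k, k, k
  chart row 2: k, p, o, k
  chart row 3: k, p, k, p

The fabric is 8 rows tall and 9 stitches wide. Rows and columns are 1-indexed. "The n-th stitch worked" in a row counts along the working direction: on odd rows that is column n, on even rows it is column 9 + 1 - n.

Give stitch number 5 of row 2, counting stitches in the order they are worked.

== STITCH ==
p

Derivation:
For row 2: chart row = ((2-1) mod 3) + 1 = 2; this is a WS (even) row.
Chart row 2 tiled across columns 1-9: k p o k k p o k k
Wrong side: read the tiled row from column 9 down to 1 and exchange k with p (leave o, x).
Row 2 as worked: p p o k p p o k p
Counting 5 along the worked row gives p.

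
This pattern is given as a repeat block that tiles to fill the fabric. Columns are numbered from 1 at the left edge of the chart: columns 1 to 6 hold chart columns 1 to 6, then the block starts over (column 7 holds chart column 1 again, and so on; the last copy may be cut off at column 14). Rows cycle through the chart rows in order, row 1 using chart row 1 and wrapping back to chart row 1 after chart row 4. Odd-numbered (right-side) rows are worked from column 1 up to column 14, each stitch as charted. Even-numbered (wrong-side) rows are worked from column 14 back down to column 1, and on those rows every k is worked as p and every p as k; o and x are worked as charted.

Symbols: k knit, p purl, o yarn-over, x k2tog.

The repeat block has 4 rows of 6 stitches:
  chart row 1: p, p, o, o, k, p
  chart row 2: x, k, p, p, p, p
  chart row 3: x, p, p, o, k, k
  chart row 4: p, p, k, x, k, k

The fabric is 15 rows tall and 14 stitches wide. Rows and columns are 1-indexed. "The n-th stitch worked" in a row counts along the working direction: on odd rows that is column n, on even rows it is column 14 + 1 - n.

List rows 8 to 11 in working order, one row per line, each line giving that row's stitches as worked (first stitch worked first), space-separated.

Row 8: chart row 4, WS - tiled (columns 1-14): p p k x k k p p k x k k p p; work from column 14 back to 1 with k<->p swapped.
Row 9: chart row 1, RS - tile across columns 1-14 and work as-is.
Row 10: chart row 2, WS - tiled (columns 1-14): x k p p p p x k p p p p x k; work from column 14 back to 1 with k<->p swapped.
Row 11: chart row 3, RS - tile across columns 1-14 and work as-is.

== ROWS AS WORKED ==
k k p p x p k k p p x p k k
p p o o k p p p o o k p p p
p x k k k k p x k k k k p x
x p p o k k x p p o k k x p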